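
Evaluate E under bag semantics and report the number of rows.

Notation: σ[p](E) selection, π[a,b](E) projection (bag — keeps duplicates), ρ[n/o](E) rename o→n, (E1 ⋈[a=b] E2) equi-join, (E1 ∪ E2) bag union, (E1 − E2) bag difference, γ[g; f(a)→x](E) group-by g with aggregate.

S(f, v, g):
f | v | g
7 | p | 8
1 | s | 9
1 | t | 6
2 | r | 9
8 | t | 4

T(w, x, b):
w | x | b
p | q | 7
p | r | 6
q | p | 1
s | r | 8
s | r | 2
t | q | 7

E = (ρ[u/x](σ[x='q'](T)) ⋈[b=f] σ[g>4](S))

Row counts bottom-up:
  T → 6
  σ[x='q'](T) → 2
  ρ[u/x](σ[x='q'](T)) → 2
  S → 5
  σ[g>4](S) → 4
  (ρ[u/x](σ[x='q'](T)) ⋈[b=f] σ[g>4](S)) → 2

|E| = 2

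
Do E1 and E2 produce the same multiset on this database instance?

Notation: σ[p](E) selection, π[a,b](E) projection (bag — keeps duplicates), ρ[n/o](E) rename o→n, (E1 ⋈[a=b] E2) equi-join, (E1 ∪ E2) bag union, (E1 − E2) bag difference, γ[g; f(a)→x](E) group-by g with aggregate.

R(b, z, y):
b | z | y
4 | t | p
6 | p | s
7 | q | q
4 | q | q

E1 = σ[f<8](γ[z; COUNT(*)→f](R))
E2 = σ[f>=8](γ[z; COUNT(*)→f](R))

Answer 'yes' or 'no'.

E1 row counts bottom-up:
  R → 4
  γ[z; COUNT(*)→f](R) → 3
  σ[f<8](γ[z; COUNT(*)→f](R)) → 3
E2 row counts bottom-up:
  R → 4
  γ[z; COUNT(*)→f](R) → 3
  σ[f>=8](γ[z; COUNT(*)→f](R)) → 0

E1 result:
z | f
p | 1
q | 2
t | 1
E2 result:
z | f
(0 rows)
Witness: ('p', 1) appears 1× in E1 but 0× in E2.

no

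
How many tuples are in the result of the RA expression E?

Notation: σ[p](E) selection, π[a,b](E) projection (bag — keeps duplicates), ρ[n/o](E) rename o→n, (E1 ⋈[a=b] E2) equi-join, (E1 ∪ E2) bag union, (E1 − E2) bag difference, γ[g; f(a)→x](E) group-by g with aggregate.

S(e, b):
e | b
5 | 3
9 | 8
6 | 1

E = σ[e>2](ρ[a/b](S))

Subexpression sizes:
  S → 3
  ρ[a/b](S) → 3
  σ[e>2](ρ[a/b](S)) → 3

|E| = 3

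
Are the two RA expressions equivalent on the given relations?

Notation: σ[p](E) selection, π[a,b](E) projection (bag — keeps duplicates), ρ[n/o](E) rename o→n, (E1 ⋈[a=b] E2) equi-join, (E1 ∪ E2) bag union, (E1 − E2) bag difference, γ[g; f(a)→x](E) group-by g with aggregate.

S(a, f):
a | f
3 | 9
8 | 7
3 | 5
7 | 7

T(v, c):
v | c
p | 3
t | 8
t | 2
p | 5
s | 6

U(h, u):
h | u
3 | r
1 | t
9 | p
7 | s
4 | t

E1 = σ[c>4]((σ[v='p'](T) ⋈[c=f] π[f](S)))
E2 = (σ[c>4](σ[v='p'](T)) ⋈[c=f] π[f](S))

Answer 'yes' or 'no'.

E1 subexpression sizes:
  T → 5
  σ[v='p'](T) → 2
  S → 4
  π[f](S) → 4
  (σ[v='p'](T) ⋈[c=f] π[f](S)) → 1
  σ[c>4]((σ[v='p'](T) ⋈[c=f] π[f](S))) → 1
E2 subexpression sizes:
  T → 5
  σ[v='p'](T) → 2
  σ[c>4](σ[v='p'](T)) → 1
  S → 4
  π[f](S) → 4
  (σ[c>4](σ[v='p'](T)) ⋈[c=f] π[f](S)) → 1

E1 and E2 produce the same multiset:
v | c | f
p | 5 | 5

yes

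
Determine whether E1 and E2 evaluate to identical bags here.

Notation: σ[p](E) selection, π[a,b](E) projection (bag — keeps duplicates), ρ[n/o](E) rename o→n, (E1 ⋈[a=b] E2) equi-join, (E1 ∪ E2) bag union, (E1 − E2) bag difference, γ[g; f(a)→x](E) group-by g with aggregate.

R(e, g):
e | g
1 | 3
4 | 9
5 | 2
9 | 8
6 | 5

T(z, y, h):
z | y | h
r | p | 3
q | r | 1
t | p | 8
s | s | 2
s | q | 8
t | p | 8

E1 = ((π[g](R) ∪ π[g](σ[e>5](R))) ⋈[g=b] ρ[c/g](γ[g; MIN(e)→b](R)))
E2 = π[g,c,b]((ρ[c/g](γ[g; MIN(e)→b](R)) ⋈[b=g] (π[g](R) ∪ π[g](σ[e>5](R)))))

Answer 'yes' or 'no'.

E1 subexpression sizes:
  R → 5
  π[g](R) → 5
  R → 5
  σ[e>5](R) → 2
  π[g](σ[e>5](R)) → 2
  (π[g](R) ∪ π[g](σ[e>5](R))) → 7
  R → 5
  γ[g; MIN(e)→b](R) → 5
  ρ[c/g](γ[g; MIN(e)→b](R)) → 5
  ((π[g](R) ∪ π[g](σ[e>5](R))) ⋈[g=b] ρ[c/g](γ[g; MIN(e)→b](R))) → 3
E2 subexpression sizes:
  R → 5
  γ[g; MIN(e)→b](R) → 5
  ρ[c/g](γ[g; MIN(e)→b](R)) → 5
  R → 5
  π[g](R) → 5
  R → 5
  σ[e>5](R) → 2
  π[g](σ[e>5](R)) → 2
  (π[g](R) ∪ π[g](σ[e>5](R))) → 7
  (ρ[c/g](γ[g; MIN(e)→b](R)) ⋈[b=g] (π[g](R) ∪ π[g](σ[e>5](R)))) → 3
  π[g,c,b]((ρ[c/g](γ[g; MIN(e)→b](R)) ⋈[b=g] (π[g](R) ∪ π[g](σ[e>5](R))))) → 3

E1 and E2 produce the same multiset:
g | c | b
5 | 2 | 5
5 | 2 | 5
9 | 8 | 9

yes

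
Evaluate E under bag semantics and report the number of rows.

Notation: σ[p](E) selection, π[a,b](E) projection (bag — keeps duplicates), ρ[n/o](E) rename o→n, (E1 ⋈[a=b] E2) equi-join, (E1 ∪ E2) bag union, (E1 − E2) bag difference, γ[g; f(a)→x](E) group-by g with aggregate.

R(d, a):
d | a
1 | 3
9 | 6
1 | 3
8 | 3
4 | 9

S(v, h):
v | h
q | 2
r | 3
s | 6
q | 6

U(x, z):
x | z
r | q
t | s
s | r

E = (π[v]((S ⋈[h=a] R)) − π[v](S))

Per-node cardinality:
  S → 4
  R → 5
  (S ⋈[h=a] R) → 5
  π[v]((S ⋈[h=a] R)) → 5
  S → 4
  π[v](S) → 4
  (π[v]((S ⋈[h=a] R)) − π[v](S)) → 2

|E| = 2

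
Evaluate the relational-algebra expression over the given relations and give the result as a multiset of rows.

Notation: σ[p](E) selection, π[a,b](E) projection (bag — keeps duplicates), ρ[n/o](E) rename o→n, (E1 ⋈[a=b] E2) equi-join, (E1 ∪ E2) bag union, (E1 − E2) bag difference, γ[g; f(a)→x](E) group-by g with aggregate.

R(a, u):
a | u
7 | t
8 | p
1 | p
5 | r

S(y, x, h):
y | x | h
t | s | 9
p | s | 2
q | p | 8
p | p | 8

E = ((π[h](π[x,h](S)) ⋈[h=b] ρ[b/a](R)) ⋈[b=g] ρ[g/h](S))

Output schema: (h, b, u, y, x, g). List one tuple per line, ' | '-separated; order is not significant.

Stepwise |·|:
  S → 4
  π[x,h](S) → 4
  π[h](π[x,h](S)) → 4
  R → 4
  ρ[b/a](R) → 4
  (π[h](π[x,h](S)) ⋈[h=b] ρ[b/a](R)) → 2
  S → 4
  ρ[g/h](S) → 4
  ((π[h](π[x,h](S)) ⋈[h=b] ρ[b/a](R)) ⋈[b=g] ρ[g/h](S)) → 4

== RESULT ==
h | b | u | y | x | g
8 | 8 | p | p | p | 8
8 | 8 | p | p | p | 8
8 | 8 | p | q | p | 8
8 | 8 | p | q | p | 8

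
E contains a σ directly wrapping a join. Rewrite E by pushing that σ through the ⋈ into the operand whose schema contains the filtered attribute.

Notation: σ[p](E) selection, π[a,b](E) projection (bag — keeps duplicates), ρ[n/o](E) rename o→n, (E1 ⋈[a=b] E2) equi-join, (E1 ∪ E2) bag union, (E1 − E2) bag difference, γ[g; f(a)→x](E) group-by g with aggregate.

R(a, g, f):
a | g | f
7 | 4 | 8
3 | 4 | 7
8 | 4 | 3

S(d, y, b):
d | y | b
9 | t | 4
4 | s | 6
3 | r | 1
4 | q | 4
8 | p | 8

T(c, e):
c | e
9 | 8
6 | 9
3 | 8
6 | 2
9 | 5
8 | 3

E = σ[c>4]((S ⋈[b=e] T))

σ filters on c, owned by the right side.
E' = (S ⋈[b=e] σ[c>4](T))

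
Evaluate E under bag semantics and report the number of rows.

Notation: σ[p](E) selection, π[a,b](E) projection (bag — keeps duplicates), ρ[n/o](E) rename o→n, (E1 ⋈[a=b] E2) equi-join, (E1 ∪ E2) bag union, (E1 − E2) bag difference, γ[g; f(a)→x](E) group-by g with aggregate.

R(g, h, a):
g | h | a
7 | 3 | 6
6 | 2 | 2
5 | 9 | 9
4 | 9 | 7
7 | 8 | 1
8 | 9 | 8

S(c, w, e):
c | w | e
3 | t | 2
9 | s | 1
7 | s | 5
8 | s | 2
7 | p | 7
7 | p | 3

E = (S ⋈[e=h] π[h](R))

Row counts bottom-up:
  S → 6
  R → 6
  π[h](R) → 6
  (S ⋈[e=h] π[h](R)) → 3

|E| = 3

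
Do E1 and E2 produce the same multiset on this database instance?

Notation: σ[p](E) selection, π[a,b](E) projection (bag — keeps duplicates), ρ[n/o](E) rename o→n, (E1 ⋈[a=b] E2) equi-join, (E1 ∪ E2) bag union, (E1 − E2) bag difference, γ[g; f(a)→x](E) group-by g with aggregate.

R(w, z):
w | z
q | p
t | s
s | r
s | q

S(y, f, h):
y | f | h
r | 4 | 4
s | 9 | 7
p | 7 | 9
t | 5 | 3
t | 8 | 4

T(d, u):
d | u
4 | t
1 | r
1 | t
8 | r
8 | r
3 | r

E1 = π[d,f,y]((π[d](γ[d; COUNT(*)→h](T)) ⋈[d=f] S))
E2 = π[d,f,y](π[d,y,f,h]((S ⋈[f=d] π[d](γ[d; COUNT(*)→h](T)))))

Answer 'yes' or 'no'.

E1 row counts bottom-up:
  T → 6
  γ[d; COUNT(*)→h](T) → 4
  π[d](γ[d; COUNT(*)→h](T)) → 4
  S → 5
  (π[d](γ[d; COUNT(*)→h](T)) ⋈[d=f] S) → 2
  π[d,f,y]((π[d](γ[d; COUNT(*)→h](T)) ⋈[d=f] S)) → 2
E2 row counts bottom-up:
  S → 5
  T → 6
  γ[d; COUNT(*)→h](T) → 4
  π[d](γ[d; COUNT(*)→h](T)) → 4
  (S ⋈[f=d] π[d](γ[d; COUNT(*)→h](T))) → 2
  π[d,y,f,h]((S ⋈[f=d] π[d](γ[d; COUNT(*)→h](T)))) → 2
  π[d,f,y](π[d,y,f,h]((S ⋈[f=d] π[d](γ[d; COUNT(*)→h](T))))) → 2

E1 and E2 produce the same multiset:
d | f | y
4 | 4 | r
8 | 8 | t

yes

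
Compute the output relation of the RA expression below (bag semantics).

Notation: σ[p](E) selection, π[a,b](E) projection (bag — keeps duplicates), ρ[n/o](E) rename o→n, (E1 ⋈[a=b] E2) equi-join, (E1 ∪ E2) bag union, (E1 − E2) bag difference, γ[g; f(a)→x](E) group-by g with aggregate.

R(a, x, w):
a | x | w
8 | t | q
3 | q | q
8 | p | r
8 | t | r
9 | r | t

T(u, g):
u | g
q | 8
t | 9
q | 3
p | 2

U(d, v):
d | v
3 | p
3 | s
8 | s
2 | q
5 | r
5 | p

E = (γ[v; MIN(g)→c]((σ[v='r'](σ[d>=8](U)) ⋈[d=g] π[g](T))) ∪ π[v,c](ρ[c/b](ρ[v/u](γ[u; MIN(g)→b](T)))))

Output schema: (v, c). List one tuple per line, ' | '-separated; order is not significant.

Per-node cardinality:
  U → 6
  σ[d>=8](U) → 1
  σ[v='r'](σ[d>=8](U)) → 0
  T → 4
  π[g](T) → 4
  (σ[v='r'](σ[d>=8](U)) ⋈[d=g] π[g](T)) → 0
  γ[v; MIN(g)→c]((σ[v='r'](σ[d>=8](U)) ⋈[d=g] π[g](T))) → 0
  T → 4
  γ[u; MIN(g)→b](T) → 3
  ρ[v/u](γ[u; MIN(g)→b](T)) → 3
  ρ[c/b](ρ[v/u](γ[u; MIN(g)→b](T))) → 3
  π[v,c](ρ[c/b](ρ[v/u](γ[u; MIN(g)→b](T)))) → 3
  (γ[v; MIN(g)→c]((σ[v='r'](σ[d>=8](U)) ⋈[d=g] π[g](T))) ∪ π[v,c](ρ[c/b](ρ[v/u](γ[u; MIN(g)→b](T))))) → 3

== RESULT ==
v | c
p | 2
q | 3
t | 9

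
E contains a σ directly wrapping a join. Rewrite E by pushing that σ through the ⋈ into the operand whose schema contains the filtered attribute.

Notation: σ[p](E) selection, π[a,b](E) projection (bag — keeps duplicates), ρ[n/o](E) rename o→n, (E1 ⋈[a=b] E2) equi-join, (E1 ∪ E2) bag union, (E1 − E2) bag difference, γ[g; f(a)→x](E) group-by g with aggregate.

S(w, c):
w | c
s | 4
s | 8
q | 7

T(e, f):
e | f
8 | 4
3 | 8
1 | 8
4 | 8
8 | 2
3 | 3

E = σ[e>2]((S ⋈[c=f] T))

σ filters on e, owned by the right side.
E' = (S ⋈[c=f] σ[e>2](T))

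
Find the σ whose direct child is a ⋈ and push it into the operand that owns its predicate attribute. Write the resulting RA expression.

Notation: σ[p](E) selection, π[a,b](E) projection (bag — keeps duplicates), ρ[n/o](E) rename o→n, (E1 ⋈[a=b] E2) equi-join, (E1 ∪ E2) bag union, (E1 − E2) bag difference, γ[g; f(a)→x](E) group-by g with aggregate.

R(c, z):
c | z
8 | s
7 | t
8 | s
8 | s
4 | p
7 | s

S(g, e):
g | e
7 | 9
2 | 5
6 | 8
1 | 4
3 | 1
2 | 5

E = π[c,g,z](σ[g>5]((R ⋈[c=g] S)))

σ filters on g, owned by the right side.
E' = π[c,g,z]((R ⋈[c=g] σ[g>5](S)))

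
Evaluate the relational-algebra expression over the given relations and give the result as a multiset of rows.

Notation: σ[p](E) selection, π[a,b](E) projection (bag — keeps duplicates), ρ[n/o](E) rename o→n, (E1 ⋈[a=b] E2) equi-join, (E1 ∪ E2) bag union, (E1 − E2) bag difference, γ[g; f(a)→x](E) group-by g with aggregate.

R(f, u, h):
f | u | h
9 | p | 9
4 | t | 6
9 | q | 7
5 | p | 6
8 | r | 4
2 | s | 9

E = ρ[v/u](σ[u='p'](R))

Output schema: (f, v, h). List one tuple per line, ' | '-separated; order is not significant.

Stepwise |·|:
  R → 6
  σ[u='p'](R) → 2
  ρ[v/u](σ[u='p'](R)) → 2

== RESULT ==
f | v | h
5 | p | 6
9 | p | 9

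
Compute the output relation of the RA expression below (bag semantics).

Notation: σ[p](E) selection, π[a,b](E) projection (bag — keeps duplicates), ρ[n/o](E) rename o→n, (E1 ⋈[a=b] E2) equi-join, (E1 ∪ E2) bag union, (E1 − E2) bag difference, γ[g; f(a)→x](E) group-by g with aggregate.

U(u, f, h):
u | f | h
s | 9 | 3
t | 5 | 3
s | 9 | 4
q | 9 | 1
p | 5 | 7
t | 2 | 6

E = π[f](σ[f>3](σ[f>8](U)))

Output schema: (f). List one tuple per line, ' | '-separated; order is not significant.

Row counts bottom-up:
  U → 6
  σ[f>8](U) → 3
  σ[f>3](σ[f>8](U)) → 3
  π[f](σ[f>3](σ[f>8](U))) → 3

== RESULT ==
f
9
9
9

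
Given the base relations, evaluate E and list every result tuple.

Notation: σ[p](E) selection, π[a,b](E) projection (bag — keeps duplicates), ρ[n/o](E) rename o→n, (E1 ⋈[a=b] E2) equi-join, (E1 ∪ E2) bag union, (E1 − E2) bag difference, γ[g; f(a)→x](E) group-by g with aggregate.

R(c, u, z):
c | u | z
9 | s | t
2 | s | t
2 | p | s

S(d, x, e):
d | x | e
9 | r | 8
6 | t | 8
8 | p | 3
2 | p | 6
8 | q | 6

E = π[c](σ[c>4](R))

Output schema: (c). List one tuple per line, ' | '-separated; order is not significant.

Stepwise |·|:
  R → 3
  σ[c>4](R) → 1
  π[c](σ[c>4](R)) → 1

== RESULT ==
c
9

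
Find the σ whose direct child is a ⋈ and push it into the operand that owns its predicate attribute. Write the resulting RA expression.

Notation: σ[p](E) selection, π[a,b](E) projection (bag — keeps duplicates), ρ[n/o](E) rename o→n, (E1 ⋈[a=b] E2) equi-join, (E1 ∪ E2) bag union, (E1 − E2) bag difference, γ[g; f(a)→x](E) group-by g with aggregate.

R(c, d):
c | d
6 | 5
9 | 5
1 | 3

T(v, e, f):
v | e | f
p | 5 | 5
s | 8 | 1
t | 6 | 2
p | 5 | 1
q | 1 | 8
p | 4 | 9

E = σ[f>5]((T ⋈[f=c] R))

σ filters on f, owned by the left side.
E' = (σ[f>5](T) ⋈[f=c] R)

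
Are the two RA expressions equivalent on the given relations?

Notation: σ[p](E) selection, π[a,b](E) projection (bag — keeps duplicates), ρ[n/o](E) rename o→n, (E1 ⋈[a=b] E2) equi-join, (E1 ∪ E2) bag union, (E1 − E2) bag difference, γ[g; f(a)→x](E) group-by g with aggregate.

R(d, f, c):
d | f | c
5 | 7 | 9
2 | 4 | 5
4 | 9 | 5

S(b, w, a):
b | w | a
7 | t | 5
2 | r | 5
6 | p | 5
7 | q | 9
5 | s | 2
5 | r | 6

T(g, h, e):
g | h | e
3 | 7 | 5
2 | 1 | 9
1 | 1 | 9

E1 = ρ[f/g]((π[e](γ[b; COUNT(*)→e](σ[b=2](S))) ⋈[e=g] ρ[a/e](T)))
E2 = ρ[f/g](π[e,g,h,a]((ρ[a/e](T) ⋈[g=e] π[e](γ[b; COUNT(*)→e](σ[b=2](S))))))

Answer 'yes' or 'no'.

E1 stepwise |·|:
  S → 6
  σ[b=2](S) → 1
  γ[b; COUNT(*)→e](σ[b=2](S)) → 1
  π[e](γ[b; COUNT(*)→e](σ[b=2](S))) → 1
  T → 3
  ρ[a/e](T) → 3
  (π[e](γ[b; COUNT(*)→e](σ[b=2](S))) ⋈[e=g] ρ[a/e](T)) → 1
  ρ[f/g]((π[e](γ[b; COUNT(*)→e](σ[b=2](S))) ⋈[e=g] ρ[a/e](T))) → 1
E2 stepwise |·|:
  T → 3
  ρ[a/e](T) → 3
  S → 6
  σ[b=2](S) → 1
  γ[b; COUNT(*)→e](σ[b=2](S)) → 1
  π[e](γ[b; COUNT(*)→e](σ[b=2](S))) → 1
  (ρ[a/e](T) ⋈[g=e] π[e](γ[b; COUNT(*)→e](σ[b=2](S)))) → 1
  π[e,g,h,a]((ρ[a/e](T) ⋈[g=e] π[e](γ[b; COUNT(*)→e](σ[b=2](S))))) → 1
  ρ[f/g](π[e,g,h,a]((ρ[a/e](T) ⋈[g=e] π[e](γ[b; COUNT(*)→e](σ[b=2](S)))))) → 1

E1 and E2 produce the same multiset:
e | f | h | a
1 | 1 | 1 | 9

yes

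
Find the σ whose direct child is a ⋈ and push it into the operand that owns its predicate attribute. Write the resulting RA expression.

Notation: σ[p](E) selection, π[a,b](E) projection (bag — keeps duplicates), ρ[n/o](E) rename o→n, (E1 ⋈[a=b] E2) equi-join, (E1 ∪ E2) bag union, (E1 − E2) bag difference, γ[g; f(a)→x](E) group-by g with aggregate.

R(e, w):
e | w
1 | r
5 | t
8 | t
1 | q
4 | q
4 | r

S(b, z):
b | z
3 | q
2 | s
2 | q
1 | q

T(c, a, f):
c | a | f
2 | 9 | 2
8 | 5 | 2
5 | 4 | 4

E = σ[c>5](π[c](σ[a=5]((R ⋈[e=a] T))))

σ filters on a, owned by the right side.
E' = σ[c>5](π[c]((R ⋈[e=a] σ[a=5](T))))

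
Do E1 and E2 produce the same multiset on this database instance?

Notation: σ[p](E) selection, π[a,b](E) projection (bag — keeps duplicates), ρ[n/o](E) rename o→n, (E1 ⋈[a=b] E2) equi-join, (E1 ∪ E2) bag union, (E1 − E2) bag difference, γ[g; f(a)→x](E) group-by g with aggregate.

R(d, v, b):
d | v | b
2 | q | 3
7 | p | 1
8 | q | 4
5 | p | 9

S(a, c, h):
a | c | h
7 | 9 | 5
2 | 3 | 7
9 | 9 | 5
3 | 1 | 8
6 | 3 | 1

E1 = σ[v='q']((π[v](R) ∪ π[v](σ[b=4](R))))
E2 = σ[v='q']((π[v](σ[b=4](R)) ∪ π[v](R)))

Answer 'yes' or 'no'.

E1 subexpression sizes:
  R → 4
  π[v](R) → 4
  R → 4
  σ[b=4](R) → 1
  π[v](σ[b=4](R)) → 1
  (π[v](R) ∪ π[v](σ[b=4](R))) → 5
  σ[v='q']((π[v](R) ∪ π[v](σ[b=4](R)))) → 3
E2 subexpression sizes:
  R → 4
  σ[b=4](R) → 1
  π[v](σ[b=4](R)) → 1
  R → 4
  π[v](R) → 4
  (π[v](σ[b=4](R)) ∪ π[v](R)) → 5
  σ[v='q']((π[v](σ[b=4](R)) ∪ π[v](R))) → 3

E1 and E2 produce the same multiset:
v
q
q
q

yes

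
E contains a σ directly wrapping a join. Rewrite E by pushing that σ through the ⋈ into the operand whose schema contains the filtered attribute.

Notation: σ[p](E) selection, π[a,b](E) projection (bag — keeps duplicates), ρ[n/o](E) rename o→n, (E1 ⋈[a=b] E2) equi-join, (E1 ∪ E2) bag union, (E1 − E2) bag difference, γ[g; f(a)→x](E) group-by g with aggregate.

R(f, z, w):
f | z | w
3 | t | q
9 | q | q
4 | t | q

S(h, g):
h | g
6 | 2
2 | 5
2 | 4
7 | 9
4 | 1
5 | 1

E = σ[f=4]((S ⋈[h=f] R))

σ filters on f, owned by the right side.
E' = (S ⋈[h=f] σ[f=4](R))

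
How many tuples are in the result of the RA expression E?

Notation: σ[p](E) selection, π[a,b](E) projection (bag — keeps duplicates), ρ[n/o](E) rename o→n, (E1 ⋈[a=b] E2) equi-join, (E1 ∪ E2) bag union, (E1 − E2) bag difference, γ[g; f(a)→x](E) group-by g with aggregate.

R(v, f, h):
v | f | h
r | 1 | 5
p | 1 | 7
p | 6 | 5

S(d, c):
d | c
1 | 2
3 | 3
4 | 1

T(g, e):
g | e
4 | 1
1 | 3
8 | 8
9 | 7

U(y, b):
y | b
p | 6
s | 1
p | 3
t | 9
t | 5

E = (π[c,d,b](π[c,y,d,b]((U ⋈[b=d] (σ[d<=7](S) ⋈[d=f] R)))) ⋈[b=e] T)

Subexpression sizes:
  U → 5
  S → 3
  σ[d<=7](S) → 3
  R → 3
  (σ[d<=7](S) ⋈[d=f] R) → 2
  (U ⋈[b=d] (σ[d<=7](S) ⋈[d=f] R)) → 2
  π[c,y,d,b]((U ⋈[b=d] (σ[d<=7](S) ⋈[d=f] R))) → 2
  π[c,d,b](π[c,y,d,b]((U ⋈[b=d] (σ[d<=7](S) ⋈[d=f] R)))) → 2
  T → 4
  (π[c,d,b](π[c,y,d,b]((U ⋈[b=d] (σ[d<=7](S) ⋈[d=f] R)))) ⋈[b=e] T) → 2

|E| = 2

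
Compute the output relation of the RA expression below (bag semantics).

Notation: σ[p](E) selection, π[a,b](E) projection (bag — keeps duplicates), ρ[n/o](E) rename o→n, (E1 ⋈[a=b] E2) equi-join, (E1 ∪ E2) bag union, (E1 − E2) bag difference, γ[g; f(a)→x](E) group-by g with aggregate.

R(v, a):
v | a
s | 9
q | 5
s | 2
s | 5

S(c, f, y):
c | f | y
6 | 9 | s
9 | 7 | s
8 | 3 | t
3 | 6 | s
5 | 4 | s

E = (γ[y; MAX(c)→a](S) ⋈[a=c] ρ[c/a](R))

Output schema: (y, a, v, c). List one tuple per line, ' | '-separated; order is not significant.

Subexpression sizes:
  S → 5
  γ[y; MAX(c)→a](S) → 2
  R → 4
  ρ[c/a](R) → 4
  (γ[y; MAX(c)→a](S) ⋈[a=c] ρ[c/a](R)) → 1

== RESULT ==
y | a | v | c
s | 9 | s | 9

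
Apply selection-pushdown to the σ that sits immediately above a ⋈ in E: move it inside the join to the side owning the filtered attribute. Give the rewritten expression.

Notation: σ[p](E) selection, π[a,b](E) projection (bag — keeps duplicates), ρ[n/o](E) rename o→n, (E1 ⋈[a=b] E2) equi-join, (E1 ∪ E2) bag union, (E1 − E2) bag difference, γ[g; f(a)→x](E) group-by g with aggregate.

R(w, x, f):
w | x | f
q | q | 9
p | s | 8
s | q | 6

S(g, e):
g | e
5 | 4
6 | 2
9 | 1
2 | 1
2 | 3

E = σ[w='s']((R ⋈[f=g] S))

σ filters on w, owned by the left side.
E' = (σ[w='s'](R) ⋈[f=g] S)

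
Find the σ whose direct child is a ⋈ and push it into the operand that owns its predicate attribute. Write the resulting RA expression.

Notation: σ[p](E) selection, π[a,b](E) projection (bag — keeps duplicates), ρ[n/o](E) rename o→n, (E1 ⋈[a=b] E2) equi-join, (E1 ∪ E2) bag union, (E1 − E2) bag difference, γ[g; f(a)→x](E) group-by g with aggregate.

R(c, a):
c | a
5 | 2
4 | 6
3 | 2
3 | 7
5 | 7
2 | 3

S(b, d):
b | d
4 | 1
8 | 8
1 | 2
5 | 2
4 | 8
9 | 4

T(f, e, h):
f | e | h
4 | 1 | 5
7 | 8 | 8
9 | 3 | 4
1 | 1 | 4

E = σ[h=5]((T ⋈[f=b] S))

σ filters on h, owned by the left side.
E' = (σ[h=5](T) ⋈[f=b] S)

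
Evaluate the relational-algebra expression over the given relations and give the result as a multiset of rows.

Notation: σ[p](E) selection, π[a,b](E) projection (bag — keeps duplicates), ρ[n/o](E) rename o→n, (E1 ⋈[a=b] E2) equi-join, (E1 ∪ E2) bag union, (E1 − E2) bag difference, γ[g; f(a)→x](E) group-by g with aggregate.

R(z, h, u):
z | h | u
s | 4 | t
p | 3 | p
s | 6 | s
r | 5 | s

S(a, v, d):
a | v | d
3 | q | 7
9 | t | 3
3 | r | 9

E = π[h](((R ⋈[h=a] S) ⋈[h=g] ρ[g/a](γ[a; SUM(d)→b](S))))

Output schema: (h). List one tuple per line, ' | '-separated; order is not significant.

Stepwise |·|:
  R → 4
  S → 3
  (R ⋈[h=a] S) → 2
  S → 3
  γ[a; SUM(d)→b](S) → 2
  ρ[g/a](γ[a; SUM(d)→b](S)) → 2
  ((R ⋈[h=a] S) ⋈[h=g] ρ[g/a](γ[a; SUM(d)→b](S))) → 2
  π[h](((R ⋈[h=a] S) ⋈[h=g] ρ[g/a](γ[a; SUM(d)→b](S)))) → 2

== RESULT ==
h
3
3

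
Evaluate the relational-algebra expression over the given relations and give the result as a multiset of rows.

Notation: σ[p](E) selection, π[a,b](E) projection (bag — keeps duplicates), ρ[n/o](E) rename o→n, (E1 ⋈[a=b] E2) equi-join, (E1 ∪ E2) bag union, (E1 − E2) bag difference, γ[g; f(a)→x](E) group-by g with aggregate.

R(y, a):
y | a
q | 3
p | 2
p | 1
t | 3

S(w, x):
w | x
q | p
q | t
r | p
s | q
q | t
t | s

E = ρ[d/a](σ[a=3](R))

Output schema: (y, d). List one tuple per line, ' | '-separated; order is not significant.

Subexpression sizes:
  R → 4
  σ[a=3](R) → 2
  ρ[d/a](σ[a=3](R)) → 2

== RESULT ==
y | d
q | 3
t | 3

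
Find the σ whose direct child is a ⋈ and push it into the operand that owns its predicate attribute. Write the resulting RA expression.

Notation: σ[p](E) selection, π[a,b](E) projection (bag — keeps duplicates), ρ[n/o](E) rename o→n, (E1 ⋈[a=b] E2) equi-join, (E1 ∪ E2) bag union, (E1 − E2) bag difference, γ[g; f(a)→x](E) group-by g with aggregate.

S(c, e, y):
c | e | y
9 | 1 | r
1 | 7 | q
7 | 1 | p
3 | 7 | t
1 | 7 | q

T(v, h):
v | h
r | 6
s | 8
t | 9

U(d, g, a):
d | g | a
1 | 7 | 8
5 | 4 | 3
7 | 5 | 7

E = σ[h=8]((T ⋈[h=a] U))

σ filters on h, owned by the left side.
E' = (σ[h=8](T) ⋈[h=a] U)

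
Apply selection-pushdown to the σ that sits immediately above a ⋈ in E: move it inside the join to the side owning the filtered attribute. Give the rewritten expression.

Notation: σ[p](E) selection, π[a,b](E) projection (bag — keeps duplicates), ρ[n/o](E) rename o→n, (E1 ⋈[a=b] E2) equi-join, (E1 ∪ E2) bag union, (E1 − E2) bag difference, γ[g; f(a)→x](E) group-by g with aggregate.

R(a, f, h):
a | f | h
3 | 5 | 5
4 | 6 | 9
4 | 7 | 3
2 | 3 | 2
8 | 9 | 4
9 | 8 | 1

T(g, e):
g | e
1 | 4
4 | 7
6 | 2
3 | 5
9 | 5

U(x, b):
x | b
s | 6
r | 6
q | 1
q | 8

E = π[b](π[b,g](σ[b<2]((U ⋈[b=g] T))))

σ filters on b, owned by the left side.
E' = π[b](π[b,g]((σ[b<2](U) ⋈[b=g] T)))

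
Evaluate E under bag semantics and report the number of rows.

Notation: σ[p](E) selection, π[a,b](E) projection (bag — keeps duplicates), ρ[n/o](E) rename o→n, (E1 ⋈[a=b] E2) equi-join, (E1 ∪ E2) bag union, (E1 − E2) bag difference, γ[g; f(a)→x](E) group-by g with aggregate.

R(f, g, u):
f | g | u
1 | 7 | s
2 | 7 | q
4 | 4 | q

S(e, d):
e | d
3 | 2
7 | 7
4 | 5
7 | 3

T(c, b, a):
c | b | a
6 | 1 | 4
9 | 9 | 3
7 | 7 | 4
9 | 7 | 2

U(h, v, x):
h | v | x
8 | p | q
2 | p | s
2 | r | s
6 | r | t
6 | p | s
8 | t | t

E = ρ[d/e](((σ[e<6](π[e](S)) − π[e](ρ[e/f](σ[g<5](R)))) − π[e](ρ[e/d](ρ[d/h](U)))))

Stepwise |·|:
  S → 4
  π[e](S) → 4
  σ[e<6](π[e](S)) → 2
  R → 3
  σ[g<5](R) → 1
  ρ[e/f](σ[g<5](R)) → 1
  π[e](ρ[e/f](σ[g<5](R))) → 1
  (σ[e<6](π[e](S)) − π[e](ρ[e/f](σ[g<5](R)))) → 1
  U → 6
  ρ[d/h](U) → 6
  ρ[e/d](ρ[d/h](U)) → 6
  π[e](ρ[e/d](ρ[d/h](U))) → 6
  ((σ[e<6](π[e](S)) − π[e](ρ[e/f](σ[g<5](R)))) − π[e](ρ[e/d](ρ[d/h](U)))) → 1
  ρ[d/e](((σ[e<6](π[e](S)) − π[e](ρ[e/f](σ[g<5](R)))) − π[e](ρ[e/d](ρ[d/h](U))))) → 1

|E| = 1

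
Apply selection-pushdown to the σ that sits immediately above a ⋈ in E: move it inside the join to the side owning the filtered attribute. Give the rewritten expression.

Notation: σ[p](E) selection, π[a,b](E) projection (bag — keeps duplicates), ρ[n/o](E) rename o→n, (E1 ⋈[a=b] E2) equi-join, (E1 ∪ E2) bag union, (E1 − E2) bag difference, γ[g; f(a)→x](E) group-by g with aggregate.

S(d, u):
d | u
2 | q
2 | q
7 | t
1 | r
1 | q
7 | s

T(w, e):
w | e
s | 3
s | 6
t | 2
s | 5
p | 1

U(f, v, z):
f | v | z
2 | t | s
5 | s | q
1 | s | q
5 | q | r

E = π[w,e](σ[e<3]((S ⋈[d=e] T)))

σ filters on e, owned by the right side.
E' = π[w,e]((S ⋈[d=e] σ[e<3](T)))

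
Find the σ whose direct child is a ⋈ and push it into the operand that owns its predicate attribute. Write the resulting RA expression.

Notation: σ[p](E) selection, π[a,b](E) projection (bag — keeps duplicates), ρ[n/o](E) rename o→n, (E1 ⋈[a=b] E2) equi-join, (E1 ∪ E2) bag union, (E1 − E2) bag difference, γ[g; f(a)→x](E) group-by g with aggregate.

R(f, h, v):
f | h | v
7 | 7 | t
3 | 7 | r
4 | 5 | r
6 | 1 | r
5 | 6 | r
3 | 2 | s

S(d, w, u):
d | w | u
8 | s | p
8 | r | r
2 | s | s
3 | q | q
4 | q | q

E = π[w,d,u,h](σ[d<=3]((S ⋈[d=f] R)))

σ filters on d, owned by the left side.
E' = π[w,d,u,h]((σ[d<=3](S) ⋈[d=f] R))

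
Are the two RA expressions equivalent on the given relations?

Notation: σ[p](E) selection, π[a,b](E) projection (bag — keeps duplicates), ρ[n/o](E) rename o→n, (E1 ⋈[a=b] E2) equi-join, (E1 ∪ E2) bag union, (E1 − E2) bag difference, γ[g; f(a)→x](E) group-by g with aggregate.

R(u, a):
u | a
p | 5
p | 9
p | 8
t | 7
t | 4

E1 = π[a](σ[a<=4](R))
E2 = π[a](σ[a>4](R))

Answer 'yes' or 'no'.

E1 subexpression sizes:
  R → 5
  σ[a<=4](R) → 1
  π[a](σ[a<=4](R)) → 1
E2 subexpression sizes:
  R → 5
  σ[a>4](R) → 4
  π[a](σ[a>4](R)) → 4

E1 result:
a
4
E2 result:
a
5
7
8
9
Witness: (7,) appears 0× in E1 but 1× in E2.

no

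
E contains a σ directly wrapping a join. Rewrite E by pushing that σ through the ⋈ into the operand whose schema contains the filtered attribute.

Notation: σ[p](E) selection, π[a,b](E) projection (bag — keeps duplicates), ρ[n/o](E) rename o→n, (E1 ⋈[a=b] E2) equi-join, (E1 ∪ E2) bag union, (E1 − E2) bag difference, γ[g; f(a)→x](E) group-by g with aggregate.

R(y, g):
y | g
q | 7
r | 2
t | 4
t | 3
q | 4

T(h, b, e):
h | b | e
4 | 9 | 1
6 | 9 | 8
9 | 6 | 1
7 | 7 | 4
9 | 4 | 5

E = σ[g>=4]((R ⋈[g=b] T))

σ filters on g, owned by the left side.
E' = (σ[g>=4](R) ⋈[g=b] T)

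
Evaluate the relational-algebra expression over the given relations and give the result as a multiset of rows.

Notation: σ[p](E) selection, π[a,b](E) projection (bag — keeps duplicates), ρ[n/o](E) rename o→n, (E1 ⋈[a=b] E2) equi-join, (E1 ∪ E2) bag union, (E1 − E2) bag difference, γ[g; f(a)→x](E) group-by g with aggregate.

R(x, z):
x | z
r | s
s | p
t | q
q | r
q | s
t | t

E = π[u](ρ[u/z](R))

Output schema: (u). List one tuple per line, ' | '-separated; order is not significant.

Subexpression sizes:
  R → 6
  ρ[u/z](R) → 6
  π[u](ρ[u/z](R)) → 6

== RESULT ==
u
p
q
r
s
s
t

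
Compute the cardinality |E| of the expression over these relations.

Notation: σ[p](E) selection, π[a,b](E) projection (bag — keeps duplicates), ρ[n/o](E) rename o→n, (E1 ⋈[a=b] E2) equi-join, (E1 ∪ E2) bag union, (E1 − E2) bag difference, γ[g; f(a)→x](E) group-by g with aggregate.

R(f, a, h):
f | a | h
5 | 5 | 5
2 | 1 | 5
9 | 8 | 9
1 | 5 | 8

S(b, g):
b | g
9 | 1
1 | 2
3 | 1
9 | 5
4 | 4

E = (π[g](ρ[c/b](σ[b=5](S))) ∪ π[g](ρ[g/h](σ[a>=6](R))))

Subexpression sizes:
  S → 5
  σ[b=5](S) → 0
  ρ[c/b](σ[b=5](S)) → 0
  π[g](ρ[c/b](σ[b=5](S))) → 0
  R → 4
  σ[a>=6](R) → 1
  ρ[g/h](σ[a>=6](R)) → 1
  π[g](ρ[g/h](σ[a>=6](R))) → 1
  (π[g](ρ[c/b](σ[b=5](S))) ∪ π[g](ρ[g/h](σ[a>=6](R)))) → 1

|E| = 1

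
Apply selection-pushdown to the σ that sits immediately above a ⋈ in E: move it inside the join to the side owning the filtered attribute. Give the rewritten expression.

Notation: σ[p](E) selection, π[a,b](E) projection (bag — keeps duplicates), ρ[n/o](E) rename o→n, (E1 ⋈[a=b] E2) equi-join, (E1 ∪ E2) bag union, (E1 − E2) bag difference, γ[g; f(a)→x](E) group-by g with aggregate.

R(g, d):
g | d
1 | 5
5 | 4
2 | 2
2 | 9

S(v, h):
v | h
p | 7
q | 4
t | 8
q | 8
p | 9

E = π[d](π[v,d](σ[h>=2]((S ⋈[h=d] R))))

σ filters on h, owned by the left side.
E' = π[d](π[v,d]((σ[h>=2](S) ⋈[h=d] R)))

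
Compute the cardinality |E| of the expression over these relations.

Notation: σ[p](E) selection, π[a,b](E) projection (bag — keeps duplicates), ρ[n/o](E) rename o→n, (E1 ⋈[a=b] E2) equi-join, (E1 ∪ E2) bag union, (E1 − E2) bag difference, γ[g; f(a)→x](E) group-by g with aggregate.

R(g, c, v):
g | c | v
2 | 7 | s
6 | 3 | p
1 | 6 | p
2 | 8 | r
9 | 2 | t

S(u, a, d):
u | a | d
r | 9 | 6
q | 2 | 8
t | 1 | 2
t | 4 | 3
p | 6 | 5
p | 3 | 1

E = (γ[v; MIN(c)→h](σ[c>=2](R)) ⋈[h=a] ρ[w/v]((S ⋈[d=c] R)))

Per-node cardinality:
  R → 5
  σ[c>=2](R) → 5
  γ[v; MIN(c)→h](σ[c>=2](R)) → 4
  S → 6
  R → 5
  (S ⋈[d=c] R) → 4
  ρ[w/v]((S ⋈[d=c] R)) → 4
  (γ[v; MIN(c)→h](σ[c>=2](R)) ⋈[h=a] ρ[w/v]((S ⋈[d=c] R))) → 1

|E| = 1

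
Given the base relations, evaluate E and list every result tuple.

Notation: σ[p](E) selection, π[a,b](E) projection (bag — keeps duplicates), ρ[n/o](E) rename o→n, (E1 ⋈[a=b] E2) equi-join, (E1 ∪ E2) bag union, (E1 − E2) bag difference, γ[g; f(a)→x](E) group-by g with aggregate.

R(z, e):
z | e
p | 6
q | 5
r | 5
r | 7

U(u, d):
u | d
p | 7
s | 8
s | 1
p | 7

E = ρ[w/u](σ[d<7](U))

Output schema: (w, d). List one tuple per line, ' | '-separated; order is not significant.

Row counts bottom-up:
  U → 4
  σ[d<7](U) → 1
  ρ[w/u](σ[d<7](U)) → 1

== RESULT ==
w | d
s | 1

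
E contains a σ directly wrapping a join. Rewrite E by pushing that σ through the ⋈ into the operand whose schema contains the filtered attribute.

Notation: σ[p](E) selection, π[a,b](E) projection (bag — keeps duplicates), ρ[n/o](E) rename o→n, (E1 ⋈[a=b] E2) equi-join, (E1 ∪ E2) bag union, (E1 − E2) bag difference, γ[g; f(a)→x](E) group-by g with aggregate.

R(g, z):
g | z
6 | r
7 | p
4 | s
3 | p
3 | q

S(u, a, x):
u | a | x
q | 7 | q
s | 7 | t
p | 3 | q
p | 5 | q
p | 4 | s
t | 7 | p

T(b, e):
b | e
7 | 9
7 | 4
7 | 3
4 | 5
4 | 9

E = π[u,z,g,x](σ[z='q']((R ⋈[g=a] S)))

σ filters on z, owned by the left side.
E' = π[u,z,g,x]((σ[z='q'](R) ⋈[g=a] S))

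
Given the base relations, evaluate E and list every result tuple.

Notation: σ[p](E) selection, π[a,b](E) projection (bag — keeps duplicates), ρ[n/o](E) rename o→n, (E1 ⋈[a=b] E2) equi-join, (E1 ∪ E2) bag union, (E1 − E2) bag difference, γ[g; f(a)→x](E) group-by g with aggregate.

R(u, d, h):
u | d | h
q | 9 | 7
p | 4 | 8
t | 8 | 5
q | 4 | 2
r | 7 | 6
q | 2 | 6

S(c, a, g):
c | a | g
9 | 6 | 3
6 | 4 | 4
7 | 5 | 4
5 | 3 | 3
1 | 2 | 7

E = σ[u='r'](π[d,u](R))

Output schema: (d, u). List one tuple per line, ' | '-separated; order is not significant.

Stepwise |·|:
  R → 6
  π[d,u](R) → 6
  σ[u='r'](π[d,u](R)) → 1

== RESULT ==
d | u
7 | r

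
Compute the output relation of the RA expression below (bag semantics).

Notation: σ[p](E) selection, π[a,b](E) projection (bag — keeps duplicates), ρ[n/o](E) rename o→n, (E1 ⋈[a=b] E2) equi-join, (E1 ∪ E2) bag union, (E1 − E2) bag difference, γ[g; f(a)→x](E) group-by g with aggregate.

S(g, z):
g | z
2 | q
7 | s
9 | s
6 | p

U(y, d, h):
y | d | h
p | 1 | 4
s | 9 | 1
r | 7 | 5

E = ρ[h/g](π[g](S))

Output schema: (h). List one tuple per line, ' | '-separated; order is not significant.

Stepwise |·|:
  S → 4
  π[g](S) → 4
  ρ[h/g](π[g](S)) → 4

== RESULT ==
h
2
6
7
9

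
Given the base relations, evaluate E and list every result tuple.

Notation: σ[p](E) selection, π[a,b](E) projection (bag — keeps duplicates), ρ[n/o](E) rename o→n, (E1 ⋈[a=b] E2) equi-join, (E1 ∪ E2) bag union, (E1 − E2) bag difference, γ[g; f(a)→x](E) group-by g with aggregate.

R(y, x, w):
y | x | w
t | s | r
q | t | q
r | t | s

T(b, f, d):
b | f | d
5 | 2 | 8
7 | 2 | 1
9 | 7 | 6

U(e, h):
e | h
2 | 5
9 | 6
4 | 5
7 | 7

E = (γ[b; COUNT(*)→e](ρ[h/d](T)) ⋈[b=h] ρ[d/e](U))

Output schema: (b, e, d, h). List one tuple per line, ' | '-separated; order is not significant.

Subexpression sizes:
  T → 3
  ρ[h/d](T) → 3
  γ[b; COUNT(*)→e](ρ[h/d](T)) → 3
  U → 4
  ρ[d/e](U) → 4
  (γ[b; COUNT(*)→e](ρ[h/d](T)) ⋈[b=h] ρ[d/e](U)) → 3

== RESULT ==
b | e | d | h
5 | 1 | 2 | 5
5 | 1 | 4 | 5
7 | 1 | 7 | 7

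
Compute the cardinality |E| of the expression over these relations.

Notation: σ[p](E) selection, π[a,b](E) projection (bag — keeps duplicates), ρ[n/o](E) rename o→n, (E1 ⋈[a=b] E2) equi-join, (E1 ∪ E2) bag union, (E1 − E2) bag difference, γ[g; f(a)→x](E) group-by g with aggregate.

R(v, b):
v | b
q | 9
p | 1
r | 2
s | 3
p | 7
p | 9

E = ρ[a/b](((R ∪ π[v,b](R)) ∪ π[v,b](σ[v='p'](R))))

Per-node cardinality:
  R → 6
  R → 6
  π[v,b](R) → 6
  (R ∪ π[v,b](R)) → 12
  R → 6
  σ[v='p'](R) → 3
  π[v,b](σ[v='p'](R)) → 3
  ((R ∪ π[v,b](R)) ∪ π[v,b](σ[v='p'](R))) → 15
  ρ[a/b](((R ∪ π[v,b](R)) ∪ π[v,b](σ[v='p'](R)))) → 15

|E| = 15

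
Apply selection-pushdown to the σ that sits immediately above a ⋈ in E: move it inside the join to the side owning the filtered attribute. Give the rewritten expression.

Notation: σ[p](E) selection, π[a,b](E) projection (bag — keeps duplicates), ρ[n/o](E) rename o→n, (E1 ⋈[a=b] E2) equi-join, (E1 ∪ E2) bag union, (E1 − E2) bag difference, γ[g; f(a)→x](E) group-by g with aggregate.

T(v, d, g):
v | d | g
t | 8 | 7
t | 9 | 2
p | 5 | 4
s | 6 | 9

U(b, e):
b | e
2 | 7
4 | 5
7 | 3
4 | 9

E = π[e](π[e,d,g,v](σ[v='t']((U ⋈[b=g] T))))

σ filters on v, owned by the right side.
E' = π[e](π[e,d,g,v]((U ⋈[b=g] σ[v='t'](T))))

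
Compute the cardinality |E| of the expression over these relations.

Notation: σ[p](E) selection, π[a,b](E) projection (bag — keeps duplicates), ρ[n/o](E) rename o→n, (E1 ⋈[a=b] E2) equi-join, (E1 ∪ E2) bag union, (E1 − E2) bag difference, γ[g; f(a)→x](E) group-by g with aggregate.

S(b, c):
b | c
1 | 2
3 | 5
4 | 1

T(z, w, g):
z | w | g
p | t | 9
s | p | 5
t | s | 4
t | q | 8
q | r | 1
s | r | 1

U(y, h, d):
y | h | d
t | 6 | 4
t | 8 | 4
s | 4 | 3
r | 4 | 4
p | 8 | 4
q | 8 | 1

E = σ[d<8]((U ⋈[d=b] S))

Row counts bottom-up:
  U → 6
  S → 3
  (U ⋈[d=b] S) → 6
  σ[d<8]((U ⋈[d=b] S)) → 6

|E| = 6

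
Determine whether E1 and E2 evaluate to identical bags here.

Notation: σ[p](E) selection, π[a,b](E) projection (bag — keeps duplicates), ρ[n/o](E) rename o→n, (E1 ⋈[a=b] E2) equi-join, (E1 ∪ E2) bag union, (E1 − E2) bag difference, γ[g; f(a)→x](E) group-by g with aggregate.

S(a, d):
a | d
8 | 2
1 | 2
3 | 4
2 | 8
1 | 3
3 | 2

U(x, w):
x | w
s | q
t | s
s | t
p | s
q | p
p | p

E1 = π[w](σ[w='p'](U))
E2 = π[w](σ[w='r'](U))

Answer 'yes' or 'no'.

E1 stepwise |·|:
  U → 6
  σ[w='p'](U) → 2
  π[w](σ[w='p'](U)) → 2
E2 stepwise |·|:
  U → 6
  σ[w='r'](U) → 0
  π[w](σ[w='r'](U)) → 0

E1 result:
w
p
p
E2 result:
w
(0 rows)
Witness: ('p',) appears 2× in E1 but 0× in E2.

no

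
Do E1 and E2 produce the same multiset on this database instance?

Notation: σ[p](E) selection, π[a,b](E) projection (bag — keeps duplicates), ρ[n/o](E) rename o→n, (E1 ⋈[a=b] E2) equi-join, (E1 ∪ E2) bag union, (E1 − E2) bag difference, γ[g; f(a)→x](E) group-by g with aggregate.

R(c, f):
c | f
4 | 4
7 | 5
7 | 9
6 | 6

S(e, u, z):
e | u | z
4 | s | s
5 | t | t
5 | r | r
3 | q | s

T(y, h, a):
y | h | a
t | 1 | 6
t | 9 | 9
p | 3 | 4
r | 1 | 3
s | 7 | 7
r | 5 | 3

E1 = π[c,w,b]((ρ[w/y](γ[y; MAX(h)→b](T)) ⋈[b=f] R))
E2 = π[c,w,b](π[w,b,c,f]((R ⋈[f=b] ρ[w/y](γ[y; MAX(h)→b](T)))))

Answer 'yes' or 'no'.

E1 per-node cardinality:
  T → 6
  γ[y; MAX(h)→b](T) → 4
  ρ[w/y](γ[y; MAX(h)→b](T)) → 4
  R → 4
  (ρ[w/y](γ[y; MAX(h)→b](T)) ⋈[b=f] R) → 2
  π[c,w,b]((ρ[w/y](γ[y; MAX(h)→b](T)) ⋈[b=f] R)) → 2
E2 per-node cardinality:
  R → 4
  T → 6
  γ[y; MAX(h)→b](T) → 4
  ρ[w/y](γ[y; MAX(h)→b](T)) → 4
  (R ⋈[f=b] ρ[w/y](γ[y; MAX(h)→b](T))) → 2
  π[w,b,c,f]((R ⋈[f=b] ρ[w/y](γ[y; MAX(h)→b](T)))) → 2
  π[c,w,b](π[w,b,c,f]((R ⋈[f=b] ρ[w/y](γ[y; MAX(h)→b](T))))) → 2

E1 and E2 produce the same multiset:
c | w | b
7 | r | 5
7 | t | 9

yes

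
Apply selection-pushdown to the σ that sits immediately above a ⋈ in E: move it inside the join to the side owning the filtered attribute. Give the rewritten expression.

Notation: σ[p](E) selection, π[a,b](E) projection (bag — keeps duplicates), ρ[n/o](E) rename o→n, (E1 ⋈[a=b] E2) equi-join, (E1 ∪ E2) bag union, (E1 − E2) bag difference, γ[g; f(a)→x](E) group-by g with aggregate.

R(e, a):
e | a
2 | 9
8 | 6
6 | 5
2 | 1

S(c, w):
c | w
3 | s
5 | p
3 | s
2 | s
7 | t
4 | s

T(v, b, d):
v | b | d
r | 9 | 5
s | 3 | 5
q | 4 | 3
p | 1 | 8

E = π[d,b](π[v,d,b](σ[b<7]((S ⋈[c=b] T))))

σ filters on b, owned by the right side.
E' = π[d,b](π[v,d,b]((S ⋈[c=b] σ[b<7](T))))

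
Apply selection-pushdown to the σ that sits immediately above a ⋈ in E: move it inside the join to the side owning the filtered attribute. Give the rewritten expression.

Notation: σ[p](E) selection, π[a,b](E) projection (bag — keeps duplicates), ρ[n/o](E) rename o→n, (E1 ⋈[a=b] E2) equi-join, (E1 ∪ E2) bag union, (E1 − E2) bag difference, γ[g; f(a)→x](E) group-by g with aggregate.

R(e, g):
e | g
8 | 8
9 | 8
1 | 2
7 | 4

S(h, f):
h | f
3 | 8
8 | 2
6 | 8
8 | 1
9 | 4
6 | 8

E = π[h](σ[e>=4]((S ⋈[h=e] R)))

σ filters on e, owned by the right side.
E' = π[h]((S ⋈[h=e] σ[e>=4](R)))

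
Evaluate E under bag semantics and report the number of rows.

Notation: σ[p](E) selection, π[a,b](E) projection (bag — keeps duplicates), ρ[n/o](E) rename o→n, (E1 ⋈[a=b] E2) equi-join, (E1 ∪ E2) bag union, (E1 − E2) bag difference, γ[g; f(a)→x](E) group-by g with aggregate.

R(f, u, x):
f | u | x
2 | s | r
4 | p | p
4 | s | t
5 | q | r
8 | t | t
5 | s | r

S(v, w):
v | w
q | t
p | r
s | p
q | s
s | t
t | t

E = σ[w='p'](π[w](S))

Row counts bottom-up:
  S → 6
  π[w](S) → 6
  σ[w='p'](π[w](S)) → 1

|E| = 1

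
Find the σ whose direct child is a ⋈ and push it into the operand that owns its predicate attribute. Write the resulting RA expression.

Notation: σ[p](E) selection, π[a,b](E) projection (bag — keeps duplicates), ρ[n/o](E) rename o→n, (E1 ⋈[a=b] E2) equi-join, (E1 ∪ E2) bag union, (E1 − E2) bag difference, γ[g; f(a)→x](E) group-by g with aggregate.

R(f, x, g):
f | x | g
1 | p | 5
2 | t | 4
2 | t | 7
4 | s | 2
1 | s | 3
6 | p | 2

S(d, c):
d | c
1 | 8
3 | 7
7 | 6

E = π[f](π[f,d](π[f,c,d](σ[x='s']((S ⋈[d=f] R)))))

σ filters on x, owned by the right side.
E' = π[f](π[f,d](π[f,c,d]((S ⋈[d=f] σ[x='s'](R)))))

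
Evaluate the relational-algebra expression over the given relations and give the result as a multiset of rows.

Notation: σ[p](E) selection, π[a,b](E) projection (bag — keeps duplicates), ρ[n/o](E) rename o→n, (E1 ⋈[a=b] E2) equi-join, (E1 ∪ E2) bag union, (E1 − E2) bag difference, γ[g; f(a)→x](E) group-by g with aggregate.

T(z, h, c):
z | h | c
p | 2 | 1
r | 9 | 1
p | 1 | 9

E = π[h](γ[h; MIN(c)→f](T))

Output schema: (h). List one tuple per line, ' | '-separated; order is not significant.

Subexpression sizes:
  T → 3
  γ[h; MIN(c)→f](T) → 3
  π[h](γ[h; MIN(c)→f](T)) → 3

== RESULT ==
h
1
2
9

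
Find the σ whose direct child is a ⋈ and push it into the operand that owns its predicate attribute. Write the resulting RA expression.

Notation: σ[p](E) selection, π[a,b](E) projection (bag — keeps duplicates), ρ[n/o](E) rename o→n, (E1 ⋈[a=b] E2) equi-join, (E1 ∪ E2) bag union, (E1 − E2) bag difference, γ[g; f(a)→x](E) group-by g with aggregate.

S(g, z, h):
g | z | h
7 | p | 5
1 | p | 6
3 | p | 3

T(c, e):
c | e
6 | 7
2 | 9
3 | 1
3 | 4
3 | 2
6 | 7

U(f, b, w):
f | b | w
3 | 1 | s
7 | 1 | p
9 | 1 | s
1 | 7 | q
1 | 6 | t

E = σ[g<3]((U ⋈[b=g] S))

σ filters on g, owned by the right side.
E' = (U ⋈[b=g] σ[g<3](S))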